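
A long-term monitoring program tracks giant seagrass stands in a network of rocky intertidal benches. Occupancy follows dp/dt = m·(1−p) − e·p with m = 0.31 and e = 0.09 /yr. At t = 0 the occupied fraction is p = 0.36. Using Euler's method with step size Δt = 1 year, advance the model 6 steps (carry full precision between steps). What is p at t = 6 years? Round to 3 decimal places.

Update rule: p ← p + [m·(1−p) − e·p]·Δt with Δt = 1.
t = 1: p = 0.36000 + (+0.16600) = 0.52600
t = 2: p = 0.52600 + (+0.09960) = 0.62560
t = 3: p = 0.62560 + (+0.05976) = 0.68536
t = 4: p = 0.68536 + (+0.03586) = 0.72122
t = 5: p = 0.72122 + (+0.02151) = 0.74273
t = 6: p = 0.74273 + (+0.01291) = 0.75564

0.756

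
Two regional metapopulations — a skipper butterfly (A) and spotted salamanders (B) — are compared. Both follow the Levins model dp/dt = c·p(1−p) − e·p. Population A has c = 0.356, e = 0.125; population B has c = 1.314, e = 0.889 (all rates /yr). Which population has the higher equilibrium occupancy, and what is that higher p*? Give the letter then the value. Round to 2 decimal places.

A: p*_A = 1 − 0.125/0.356 = 0.6489.
B: p*_B = 1 − 0.889/1.314 = 0.3234.
A is higher at 0.6489.

A, 0.65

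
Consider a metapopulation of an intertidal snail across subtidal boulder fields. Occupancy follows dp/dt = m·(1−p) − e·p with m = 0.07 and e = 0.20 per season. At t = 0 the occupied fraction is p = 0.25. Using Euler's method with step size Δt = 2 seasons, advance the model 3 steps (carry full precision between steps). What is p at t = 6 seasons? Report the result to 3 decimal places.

0.258

Update rule: p ← p + [m·(1−p) − e·p]·Δt with Δt = 2.
step 1: Δp = +0.00500, p = 0.25500
step 2: Δp = +0.00230, p = 0.25730
step 3: Δp = +0.00106, p = 0.25836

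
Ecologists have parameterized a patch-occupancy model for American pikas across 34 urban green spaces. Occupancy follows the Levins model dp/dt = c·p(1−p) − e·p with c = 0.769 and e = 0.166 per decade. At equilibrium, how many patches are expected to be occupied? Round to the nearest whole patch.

27

p* = 1 − e/c = 1 − 0.166/0.769 = 0.7841.
Expected occupied patches = N × p* = 34 × 0.7841 = 26.66 ≈ 27.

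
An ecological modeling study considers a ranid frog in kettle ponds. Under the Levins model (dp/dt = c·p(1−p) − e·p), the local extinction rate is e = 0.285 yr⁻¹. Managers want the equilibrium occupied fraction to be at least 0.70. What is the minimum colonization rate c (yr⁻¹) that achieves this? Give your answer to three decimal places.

p* = 1 − e/c ≥ 0.70 requires e/c ≤ 0.3000, i.e. c ≥ e/0.3000.
c_min = 0.285/0.3000 = 0.9500.

0.950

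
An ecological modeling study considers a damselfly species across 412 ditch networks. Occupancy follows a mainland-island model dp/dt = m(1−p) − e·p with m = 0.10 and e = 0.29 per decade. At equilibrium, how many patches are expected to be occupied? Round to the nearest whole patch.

p* = m/(m+e) = 0.10/0.3900 = 0.2564.
Expected occupied patches = N × p* = 412 × 0.2564 = 105.64 ≈ 106.

106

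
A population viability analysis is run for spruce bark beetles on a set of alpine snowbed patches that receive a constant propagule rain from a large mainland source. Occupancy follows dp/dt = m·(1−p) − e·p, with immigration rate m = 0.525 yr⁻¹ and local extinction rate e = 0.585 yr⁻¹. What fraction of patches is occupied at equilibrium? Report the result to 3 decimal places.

0.473

Setting dp/dt = 0: m − m·p* = e·p*, so m = (m+e)·p*.
p* = m/(m+e) = 0.525/(0.525+0.585) = 0.525/1.1100 = 0.4730.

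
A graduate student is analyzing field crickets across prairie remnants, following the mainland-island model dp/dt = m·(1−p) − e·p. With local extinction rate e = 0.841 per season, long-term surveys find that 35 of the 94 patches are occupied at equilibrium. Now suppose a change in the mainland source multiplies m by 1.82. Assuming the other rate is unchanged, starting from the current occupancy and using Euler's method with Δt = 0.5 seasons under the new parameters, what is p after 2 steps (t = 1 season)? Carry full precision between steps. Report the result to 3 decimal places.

Observed p* = 35/94 = 0.37234.
Balance m(1−p*) = e·p* gives m = e·p*/(1−p*) = 0.841×0.37234/0.62766 = 0.49890.
Starting from p₀ = 0.37234; update p ← p + (dp/dt)·Δt with the new parameters.
step 1: Δp = +0.12839, p = 0.50073
step 2: Δp = +0.01611, p = 0.51684

0.517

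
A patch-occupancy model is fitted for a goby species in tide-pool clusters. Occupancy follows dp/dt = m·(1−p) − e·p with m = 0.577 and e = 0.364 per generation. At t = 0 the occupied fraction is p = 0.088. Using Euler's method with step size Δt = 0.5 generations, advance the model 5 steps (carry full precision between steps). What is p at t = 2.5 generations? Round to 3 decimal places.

0.591

Update rule: p ← p + [m·(1−p) − e·p]·Δt with Δt = 0.5.
step 1: Δp = +0.24710, p = 0.33510
step 2: Δp = +0.13084, p = 0.46593
step 3: Δp = +0.06928, p = 0.53521
step 4: Δp = +0.03668, p = 0.57189
step 5: Δp = +0.01942, p = 0.59132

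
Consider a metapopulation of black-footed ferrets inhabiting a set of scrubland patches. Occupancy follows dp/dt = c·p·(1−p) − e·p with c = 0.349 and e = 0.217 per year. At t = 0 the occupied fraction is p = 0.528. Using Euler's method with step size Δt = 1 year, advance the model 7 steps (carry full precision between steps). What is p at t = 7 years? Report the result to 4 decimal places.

Update rule: p ← p + [c·p·(1−p) − e·p]·Δt with Δt = 1.
p: 0.52800 → 0.50040  (Δp = -0.02760)
p: 0.50040 → 0.47906  (Δp = -0.02134)
p: 0.47906 → 0.46220  (Δp = -0.01686)
p: 0.46220 → 0.44866  (Δp = -0.01355)
p: 0.44866 → 0.43763  (Δp = -0.01103)
p: 0.43763 → 0.42856  (Δp = -0.00907)
p: 0.42856 → 0.42103  (Δp = -0.00753)

0.4210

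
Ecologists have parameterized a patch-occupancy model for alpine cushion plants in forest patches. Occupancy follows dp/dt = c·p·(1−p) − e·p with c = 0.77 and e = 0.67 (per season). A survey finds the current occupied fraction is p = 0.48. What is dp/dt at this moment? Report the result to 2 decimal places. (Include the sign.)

-0.13

Colonization term: c·p·(1−p) = 0.77×0.48×0.5200 = 0.19219.
Extinction term: e·p = 0.32160.
dp/dt = 0.19219 − 0.32160 = -0.12941.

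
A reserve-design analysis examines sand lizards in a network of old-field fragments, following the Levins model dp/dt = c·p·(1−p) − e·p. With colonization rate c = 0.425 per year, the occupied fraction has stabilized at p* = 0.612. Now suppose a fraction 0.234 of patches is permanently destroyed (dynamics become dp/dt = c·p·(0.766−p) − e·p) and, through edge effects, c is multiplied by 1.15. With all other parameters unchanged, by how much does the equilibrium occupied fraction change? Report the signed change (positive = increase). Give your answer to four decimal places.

-0.1834

Balance c(1−p*) = e gives e = 0.425×(1 − 0.61200) = 0.16490.
New p* = 0.766 − e/c = 0.766 − 0.16490/0.48875 = 0.42861.
Δp* = 0.42861 − 0.61200 = -0.18339.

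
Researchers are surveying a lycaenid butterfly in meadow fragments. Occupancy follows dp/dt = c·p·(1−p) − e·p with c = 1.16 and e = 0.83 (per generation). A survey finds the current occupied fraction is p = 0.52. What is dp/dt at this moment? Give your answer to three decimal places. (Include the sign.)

Colonization term: c·p·(1−p) = 1.16×0.52×0.4800 = 0.28954.
Extinction term: e·p = 0.43160.
dp/dt = 0.28954 − 0.43160 = -0.14206.

-0.142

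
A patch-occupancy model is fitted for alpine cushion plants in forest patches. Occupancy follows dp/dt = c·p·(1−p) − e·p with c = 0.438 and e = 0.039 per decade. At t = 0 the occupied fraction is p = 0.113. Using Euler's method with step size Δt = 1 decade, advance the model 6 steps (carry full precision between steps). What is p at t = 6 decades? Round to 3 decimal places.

Update rule: p ← p + [c·p·(1−p) − e·p]·Δt with Δt = 1.
  1  |  dp/dt·Δt = +0.039494  |  p_1 = 0.152494
  2  |  dp/dt·Δt = +0.050660  |  p_2 = 0.203154
  3  |  dp/dt·Δt = +0.062981  |  p_3 = 0.266135
  4  |  dp/dt·Δt = +0.075165  |  p_4 = 0.341301
  5  |  dp/dt·Δt = +0.085158  |  p_5 = 0.426459
  6  |  dp/dt·Δt = +0.090499  |  p_6 = 0.516958

0.517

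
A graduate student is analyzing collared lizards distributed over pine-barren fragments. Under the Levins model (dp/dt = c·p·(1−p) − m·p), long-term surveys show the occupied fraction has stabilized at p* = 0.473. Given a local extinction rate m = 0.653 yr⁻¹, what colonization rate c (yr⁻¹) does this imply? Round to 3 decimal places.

At equilibrium c(1−p*) = m, so c = m/(1−p*).
c = 0.653/(1 − 0.473) = 0.653/0.5270 = 1.2391.

1.239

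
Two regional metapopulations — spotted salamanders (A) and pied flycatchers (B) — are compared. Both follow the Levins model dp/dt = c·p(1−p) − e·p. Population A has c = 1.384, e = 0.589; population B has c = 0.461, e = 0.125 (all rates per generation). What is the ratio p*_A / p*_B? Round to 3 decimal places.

0.788

A: p*_A = 1 − 0.589/1.384 = 0.5744.
B: p*_B = 1 − 0.125/0.461 = 0.7289.
p*_A / p*_B = 0.5744/0.7289 = 0.7881.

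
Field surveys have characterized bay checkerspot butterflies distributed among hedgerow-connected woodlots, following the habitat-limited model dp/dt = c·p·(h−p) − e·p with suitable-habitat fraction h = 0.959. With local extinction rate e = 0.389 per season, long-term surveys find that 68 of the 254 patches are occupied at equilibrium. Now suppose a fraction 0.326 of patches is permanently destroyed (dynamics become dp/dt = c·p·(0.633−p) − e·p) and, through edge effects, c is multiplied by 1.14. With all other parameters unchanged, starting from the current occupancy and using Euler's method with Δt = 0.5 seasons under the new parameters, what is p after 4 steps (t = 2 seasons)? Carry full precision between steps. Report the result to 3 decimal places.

0.202

Observed p* = 68/254 = 0.26772.
Balance c(h−p*) = e gives c = e/(0.959 − 0.26772) = 0.389/0.69128 = 0.56272.
Starting from p₀ = 0.26772; update p ← p + (dp/dt)·Δt with the new parameters.
step 1: Δp = -0.02070, p = 0.24701
step 2: Δp = -0.01746, p = 0.22955
step 3: Δp = -0.01494, p = 0.21461
step 4: Δp = -0.01294, p = 0.20167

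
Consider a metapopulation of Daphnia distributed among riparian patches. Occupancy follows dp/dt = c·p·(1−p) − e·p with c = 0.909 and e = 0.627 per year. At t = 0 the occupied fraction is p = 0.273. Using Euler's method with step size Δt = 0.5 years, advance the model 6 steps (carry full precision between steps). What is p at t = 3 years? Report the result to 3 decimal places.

Update rule: p ← p + [c·p·(1−p) − e·p]·Δt with Δt = 0.5.
  1  |  dp/dt·Δt = +0.004620  |  p_1 = 0.277620
  2  |  dp/dt·Δt = +0.004115  |  p_2 = 0.281734
  3  |  dp/dt·Δt = +0.003649  |  p_3 = 0.285383
  4  |  dp/dt·Δt = +0.003223  |  p_4 = 0.288606
  5  |  dp/dt·Δt = +0.002837  |  p_5 = 0.291443
  6  |  dp/dt·Δt = +0.002489  |  p_6 = 0.293932

0.294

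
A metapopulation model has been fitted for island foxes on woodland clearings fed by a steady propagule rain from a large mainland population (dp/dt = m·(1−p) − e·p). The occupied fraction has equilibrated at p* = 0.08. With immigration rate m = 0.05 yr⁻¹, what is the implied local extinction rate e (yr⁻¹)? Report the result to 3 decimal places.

At equilibrium m(1−p*) = e·p*, so e = m(1−p*)/p*.
e = 0.05 × 0.9200 / 0.08 = 0.5750.

0.575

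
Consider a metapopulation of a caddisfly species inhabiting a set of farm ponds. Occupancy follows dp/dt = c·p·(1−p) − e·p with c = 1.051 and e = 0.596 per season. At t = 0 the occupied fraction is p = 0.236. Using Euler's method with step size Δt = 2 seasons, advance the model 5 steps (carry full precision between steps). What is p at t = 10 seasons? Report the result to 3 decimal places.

0.433

Update rule: p ← p + [c·p·(1−p) − e·p]·Δt with Δt = 2.
p: 0.23600 → 0.33369  (Δp = +0.09769)
p: 0.33369 → 0.40329  (Δp = +0.06960)
p: 0.40329 → 0.42841  (Δp = +0.02512)
p: 0.42841 → 0.43247  (Δp = +0.00406)
p: 0.43247 → 0.43288  (Δp = +0.00041)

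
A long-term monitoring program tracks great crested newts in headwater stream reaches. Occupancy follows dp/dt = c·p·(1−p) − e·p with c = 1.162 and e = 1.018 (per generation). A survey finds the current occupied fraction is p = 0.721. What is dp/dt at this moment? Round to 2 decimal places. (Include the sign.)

Colonization term: c·p·(1−p) = 1.162×0.721×0.2790 = 0.23375.
Extinction term: e·p = 0.73398.
dp/dt = 0.23375 − 0.73398 = -0.50023.

-0.50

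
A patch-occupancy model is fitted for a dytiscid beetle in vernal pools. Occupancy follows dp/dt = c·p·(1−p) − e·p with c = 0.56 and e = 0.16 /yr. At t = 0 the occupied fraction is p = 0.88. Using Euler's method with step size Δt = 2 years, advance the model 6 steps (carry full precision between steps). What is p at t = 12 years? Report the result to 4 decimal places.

0.7143

Update rule: p ← p + [c·p·(1−p) − e·p]·Δt with Δt = 2.
step 1: Δp = -0.16333, p = 0.71667
step 2: Δp = -0.00192, p = 0.71476
step 3: Δp = -0.00038, p = 0.71438
step 4: Δp = -0.00008, p = 0.71430
step 5: Δp = -0.00002, p = 0.71429
step 6: Δp = -0.00000, p = 0.71429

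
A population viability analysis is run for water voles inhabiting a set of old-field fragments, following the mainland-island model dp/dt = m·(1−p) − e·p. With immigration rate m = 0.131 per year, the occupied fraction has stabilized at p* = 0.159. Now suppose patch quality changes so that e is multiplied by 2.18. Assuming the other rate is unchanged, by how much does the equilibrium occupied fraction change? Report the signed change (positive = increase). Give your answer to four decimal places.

Balance m(1−p*) = e·p* gives e = m(1−p*)/p* = 0.131×0.84100/0.15900 = 0.69290.
New p* = m/(m+e) = 0.13100/(0.13100+1.51052) = 0.07980.
Δp* = 0.07980 − 0.15900 = -0.07920.

-0.0792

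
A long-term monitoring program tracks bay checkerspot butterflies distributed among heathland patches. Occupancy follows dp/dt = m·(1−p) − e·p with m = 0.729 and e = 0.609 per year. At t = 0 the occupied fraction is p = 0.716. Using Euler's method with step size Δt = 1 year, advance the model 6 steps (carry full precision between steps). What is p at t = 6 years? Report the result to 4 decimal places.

Update rule: p ← p + [m·(1−p) − e·p]·Δt with Δt = 1.
  1  |  dp/dt·Δt = -0.229008  |  p_1 = 0.486992
  2  |  dp/dt·Δt = +0.077405  |  p_2 = 0.564397
  3  |  dp/dt·Δt = -0.026163  |  p_3 = 0.538234
  4  |  dp/dt·Δt = +0.008843  |  p_4 = 0.547077
  5  |  dp/dt·Δt = -0.002989  |  p_5 = 0.544088
  6  |  dp/dt·Δt = +0.001010  |  p_6 = 0.545098

0.5451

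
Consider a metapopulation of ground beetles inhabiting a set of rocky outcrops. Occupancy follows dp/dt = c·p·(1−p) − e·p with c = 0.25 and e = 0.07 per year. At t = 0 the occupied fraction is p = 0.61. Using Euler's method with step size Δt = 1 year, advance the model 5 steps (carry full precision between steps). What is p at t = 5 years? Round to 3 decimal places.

Update rule: p ← p + [c·p·(1−p) − e·p]·Δt with Δt = 1.
p: 0.61000 → 0.62677  (Δp = +0.01677)
p: 0.62677 → 0.64138  (Δp = +0.01461)
p: 0.64138 → 0.65399  (Δp = +0.01261)
p: 0.65399 → 0.66478  (Δp = +0.01079)
p: 0.66478 → 0.67396  (Δp = +0.00918)

0.674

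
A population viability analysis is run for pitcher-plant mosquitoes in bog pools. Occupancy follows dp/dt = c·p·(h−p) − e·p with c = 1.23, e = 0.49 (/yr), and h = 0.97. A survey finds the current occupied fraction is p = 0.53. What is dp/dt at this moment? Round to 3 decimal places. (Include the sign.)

Colonization term: c·p·(h−p) = 1.23×0.53×0.4400 = 0.28684.
Extinction term: e·p = 0.25970.
dp/dt = 0.28684 − 0.25970 = 0.02714.

0.027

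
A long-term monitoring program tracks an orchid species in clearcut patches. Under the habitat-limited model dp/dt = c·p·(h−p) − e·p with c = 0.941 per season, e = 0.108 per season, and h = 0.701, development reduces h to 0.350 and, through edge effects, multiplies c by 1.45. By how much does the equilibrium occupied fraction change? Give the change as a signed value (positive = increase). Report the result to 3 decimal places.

-0.315

Before: p* = h − e/c = 0.701 − 0.108/0.941 = 0.701 − 0.1148 = 0.5862.
After: c = 1.36445, e = 0.108, h = 0.350; p* = 0.350 − 0.108/1.36445 = 0.2708.
Δp* = 0.2708 − 0.5862 = -0.3154.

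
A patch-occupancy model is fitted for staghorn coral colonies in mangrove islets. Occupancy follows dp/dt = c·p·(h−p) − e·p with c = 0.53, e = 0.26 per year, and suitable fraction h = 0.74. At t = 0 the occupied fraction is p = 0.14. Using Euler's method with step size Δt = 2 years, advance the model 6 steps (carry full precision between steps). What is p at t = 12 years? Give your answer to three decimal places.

Update rule: p ← p + [c·p·(h−p) − e·p]·Δt with Δt = 2.
  1  |  dp/dt·Δt = +0.016240  |  p_1 = 0.156240
  2  |  dp/dt·Δt = +0.015434  |  p_2 = 0.171674
  3  |  dp/dt·Δt = +0.014150  |  p_3 = 0.185825
  4  |  dp/dt·Δt = +0.012529  |  p_4 = 0.198354
  5  |  dp/dt·Δt = +0.010740  |  p_5 = 0.209094
  6  |  dp/dt·Δt = +0.008941  |  p_6 = 0.218035

0.218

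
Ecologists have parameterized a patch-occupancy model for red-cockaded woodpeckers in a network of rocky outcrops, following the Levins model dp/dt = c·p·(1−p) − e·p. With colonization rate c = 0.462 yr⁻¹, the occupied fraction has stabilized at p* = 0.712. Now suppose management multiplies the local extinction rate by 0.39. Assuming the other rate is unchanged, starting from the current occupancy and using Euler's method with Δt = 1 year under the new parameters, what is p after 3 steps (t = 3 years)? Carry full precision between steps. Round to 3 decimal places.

Balance c(1−p*) = e gives e = 0.462×(1 − 0.71200) = 0.13306.
Starting from p₀ = 0.71200; update p ← p + (dp/dt)·Δt with the new parameters.
p: 0.71200 → 0.76979  (Δp = +0.05779)
p: 0.76979 → 0.81172  (Δp = +0.04193)
p: 0.81172 → 0.84020  (Δp = +0.02849)

0.840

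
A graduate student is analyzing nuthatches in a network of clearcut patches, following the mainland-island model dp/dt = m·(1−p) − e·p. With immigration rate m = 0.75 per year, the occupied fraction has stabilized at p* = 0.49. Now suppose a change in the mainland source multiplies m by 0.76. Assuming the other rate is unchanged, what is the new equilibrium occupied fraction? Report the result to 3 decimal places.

Balance m(1−p*) = e·p* gives e = m(1−p*)/p* = 0.75×0.51000/0.49000 = 0.78061.
New p* = m/(m+e) = 0.57000/(0.57000+0.78061) = 0.42203.

0.422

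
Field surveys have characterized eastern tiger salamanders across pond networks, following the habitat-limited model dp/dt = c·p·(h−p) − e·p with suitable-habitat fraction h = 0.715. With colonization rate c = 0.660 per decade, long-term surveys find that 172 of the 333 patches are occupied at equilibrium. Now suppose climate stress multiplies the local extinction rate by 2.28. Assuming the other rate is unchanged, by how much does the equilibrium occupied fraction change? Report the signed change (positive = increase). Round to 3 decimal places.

-0.254

Observed p* = 172/333 = 0.51652.
Balance c(h−p*) = e gives e = 0.660×(0.715 − 0.51652) = 0.13100.
New p* = 0.715 − e/c = 0.715 − 0.29868/0.66000 = 0.26245.
Δp* = 0.26245 − 0.51652 = -0.25407.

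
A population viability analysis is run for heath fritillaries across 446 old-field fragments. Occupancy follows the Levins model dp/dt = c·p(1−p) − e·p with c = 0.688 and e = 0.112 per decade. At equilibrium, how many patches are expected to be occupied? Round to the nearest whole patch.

p* = 1 − e/c = 1 − 0.112/0.688 = 0.8372.
Expected occupied patches = N × p* = 446 × 0.8372 = 373.40 ≈ 373.

373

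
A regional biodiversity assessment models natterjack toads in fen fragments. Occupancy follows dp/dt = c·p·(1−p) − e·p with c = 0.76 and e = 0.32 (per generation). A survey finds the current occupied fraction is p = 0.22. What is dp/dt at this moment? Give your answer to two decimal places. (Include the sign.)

0.06

Colonization term: c·p·(1−p) = 0.76×0.22×0.7800 = 0.13042.
Extinction term: e·p = 0.07040.
dp/dt = 0.13042 − 0.07040 = 0.06002.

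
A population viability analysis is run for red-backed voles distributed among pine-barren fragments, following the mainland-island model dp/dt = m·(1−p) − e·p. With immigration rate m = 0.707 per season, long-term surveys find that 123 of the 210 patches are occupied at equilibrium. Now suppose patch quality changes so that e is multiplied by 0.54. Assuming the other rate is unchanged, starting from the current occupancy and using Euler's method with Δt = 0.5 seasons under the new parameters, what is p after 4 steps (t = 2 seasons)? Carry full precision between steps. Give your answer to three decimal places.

Observed p* = 123/210 = 0.58571.
Balance m(1−p*) = e·p* gives e = m(1−p*)/p* = 0.707×0.41429/0.58571 = 0.50007.
Starting from p₀ = 0.58571; update p ← p + (dp/dt)·Δt with the new parameters.
step 1: Δp = +0.06737, p = 0.65308
step 2: Δp = +0.03446, p = 0.68754
step 3: Δp = +0.01762, p = 0.70516
step 4: Δp = +0.00901, p = 0.71418

0.714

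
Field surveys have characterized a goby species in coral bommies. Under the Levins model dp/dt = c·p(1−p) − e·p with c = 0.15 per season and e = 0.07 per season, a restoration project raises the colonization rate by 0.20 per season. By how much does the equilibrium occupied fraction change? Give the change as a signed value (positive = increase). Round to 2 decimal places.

0.27

Before: p* = 1 − 0.07/0.15 = 0.5333.
After the change, c = 0.35, e = 0.07, so p* = 1 − 0.07/0.35 = 0.8000.
Δp* = 0.8000 − 0.5333 = +0.2667.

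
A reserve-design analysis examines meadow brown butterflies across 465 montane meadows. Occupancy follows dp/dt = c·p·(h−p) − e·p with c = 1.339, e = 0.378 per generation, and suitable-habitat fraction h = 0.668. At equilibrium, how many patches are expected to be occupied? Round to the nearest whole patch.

179

p* = h − e/c = 0.668 − 0.2823 = 0.3857.
Expected occupied patches = N × p* = 465 × 0.3857 = 179.35 ≈ 179.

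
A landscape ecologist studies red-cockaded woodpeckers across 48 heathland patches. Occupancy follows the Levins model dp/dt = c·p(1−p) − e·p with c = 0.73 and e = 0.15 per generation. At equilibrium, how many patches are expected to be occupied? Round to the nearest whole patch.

38

p* = 1 − e/c = 1 − 0.15/0.73 = 0.7945.
Expected occupied patches = N × p* = 48 × 0.7945 = 38.14 ≈ 38.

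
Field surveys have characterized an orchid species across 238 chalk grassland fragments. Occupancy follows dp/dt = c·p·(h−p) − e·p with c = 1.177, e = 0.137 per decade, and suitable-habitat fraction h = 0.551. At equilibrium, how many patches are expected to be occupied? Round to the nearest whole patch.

p* = h − e/c = 0.551 − 0.1164 = 0.4346.
Expected occupied patches = N × p* = 238 × 0.4346 = 103.44 ≈ 103.

103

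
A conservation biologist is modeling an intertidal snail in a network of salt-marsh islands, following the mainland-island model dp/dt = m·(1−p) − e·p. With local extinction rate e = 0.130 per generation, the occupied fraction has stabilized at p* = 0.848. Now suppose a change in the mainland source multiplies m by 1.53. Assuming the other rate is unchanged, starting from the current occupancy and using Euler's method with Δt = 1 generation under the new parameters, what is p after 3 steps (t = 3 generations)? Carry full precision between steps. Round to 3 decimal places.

Balance m(1−p*) = e·p* gives m = e·p*/(1−p*) = 0.130×0.84800/0.15200 = 0.72526.
Starting from p₀ = 0.84800; update p ← p + (dp/dt)·Δt with the new parameters.
p: 0.84800 → 0.90643  (Δp = +0.05843)
p: 0.90643 → 0.89242  (Δp = -0.01400)
p: 0.89242 → 0.89578  (Δp = +0.00336)

0.896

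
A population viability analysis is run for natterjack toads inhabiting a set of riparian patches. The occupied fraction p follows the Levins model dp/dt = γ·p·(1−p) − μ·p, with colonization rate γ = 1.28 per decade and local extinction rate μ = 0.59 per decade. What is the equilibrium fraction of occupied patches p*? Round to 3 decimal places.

Setting dp/dt = 0 and dividing through by p* gives γ·(1−p*) = μ.
So p* = 1 − μ/γ = 1 − 0.59/1.28 = 1 − 0.4609 = 0.5391.

0.539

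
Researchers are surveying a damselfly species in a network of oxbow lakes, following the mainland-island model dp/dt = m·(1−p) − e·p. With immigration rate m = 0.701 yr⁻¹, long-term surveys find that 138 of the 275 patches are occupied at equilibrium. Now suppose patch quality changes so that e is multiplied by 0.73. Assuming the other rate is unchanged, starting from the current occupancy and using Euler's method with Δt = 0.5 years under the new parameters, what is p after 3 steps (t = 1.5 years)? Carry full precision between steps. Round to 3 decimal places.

0.575

Observed p* = 138/275 = 0.50182.
Balance m(1−p*) = e·p* gives e = m(1−p*)/p* = 0.701×0.49818/0.50182 = 0.69592.
Starting from p₀ = 0.50182; update p ← p + (dp/dt)·Δt with the new parameters.
p: 0.50182 → 0.54896  (Δp = +0.04715)
p: 0.54896 → 0.56761  (Δp = +0.01865)
p: 0.56761 → 0.57498  (Δp = +0.00737)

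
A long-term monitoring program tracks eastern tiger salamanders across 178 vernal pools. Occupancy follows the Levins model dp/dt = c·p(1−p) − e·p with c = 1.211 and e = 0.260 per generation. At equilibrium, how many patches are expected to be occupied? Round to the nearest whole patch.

p* = 1 − e/c = 1 − 0.260/1.211 = 0.7853.
Expected occupied patches = N × p* = 178 × 0.7853 = 139.78 ≈ 140.

140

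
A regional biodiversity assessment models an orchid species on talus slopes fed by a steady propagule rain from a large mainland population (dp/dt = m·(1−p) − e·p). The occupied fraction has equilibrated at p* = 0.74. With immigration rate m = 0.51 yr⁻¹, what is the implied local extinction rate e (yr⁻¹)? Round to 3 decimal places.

0.179

At equilibrium m(1−p*) = e·p*, so e = m(1−p*)/p*.
e = 0.51 × 0.2600 / 0.74 = 0.1792.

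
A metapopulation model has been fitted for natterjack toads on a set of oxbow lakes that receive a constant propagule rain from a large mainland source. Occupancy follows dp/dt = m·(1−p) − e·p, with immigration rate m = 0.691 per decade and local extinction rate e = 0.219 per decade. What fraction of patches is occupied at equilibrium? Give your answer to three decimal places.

0.759

At equilibrium the propagule rain into empty patches balances local extinction: m(1−p*) = e·p*.
p* = m/(m+e) = 0.691/(0.691+0.219) = 0.691/0.9100 = 0.7593.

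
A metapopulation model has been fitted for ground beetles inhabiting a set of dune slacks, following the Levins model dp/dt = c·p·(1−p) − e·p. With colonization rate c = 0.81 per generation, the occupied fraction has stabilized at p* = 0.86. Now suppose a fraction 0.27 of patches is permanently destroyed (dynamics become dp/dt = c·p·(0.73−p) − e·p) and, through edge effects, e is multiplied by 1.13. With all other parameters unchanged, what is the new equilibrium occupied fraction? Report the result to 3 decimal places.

0.572

Balance c(1−p*) = e gives e = 0.81×(1 − 0.86000) = 0.11340.
New p* = 0.73 − e/c = 0.73 − 0.12814/0.81000 = 0.57180.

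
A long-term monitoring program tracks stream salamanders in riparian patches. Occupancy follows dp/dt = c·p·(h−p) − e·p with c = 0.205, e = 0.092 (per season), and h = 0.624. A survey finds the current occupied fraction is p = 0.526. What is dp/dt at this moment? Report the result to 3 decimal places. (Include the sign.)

-0.038

Colonization term: c·p·(h−p) = 0.205×0.526×0.0980 = 0.01057.
Extinction term: e·p = 0.04839.
dp/dt = 0.01057 − 0.04839 = -0.03782.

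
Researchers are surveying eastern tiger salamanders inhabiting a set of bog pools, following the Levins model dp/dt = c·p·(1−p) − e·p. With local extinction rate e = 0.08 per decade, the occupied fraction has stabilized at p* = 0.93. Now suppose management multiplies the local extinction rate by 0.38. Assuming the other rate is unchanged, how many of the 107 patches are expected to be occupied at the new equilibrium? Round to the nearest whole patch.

Balance c(1−p*) = e gives c = e/(1 − 0.93000) = 0.08/0.07000 = 1.14286.
New p* = 1 − e/c = 1 − 0.03040/1.14286 = 0.97340.
Expected occupied = 107 × 0.97340 = 104.15 ≈ 104.

104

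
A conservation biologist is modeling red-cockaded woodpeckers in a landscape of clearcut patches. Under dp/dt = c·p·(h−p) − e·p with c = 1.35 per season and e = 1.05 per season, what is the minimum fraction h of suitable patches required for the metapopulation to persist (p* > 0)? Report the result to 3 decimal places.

p* = h − e/c is positive only when h > e/c.
h_min = e/c = 1.05/1.35 = 0.7778.

0.778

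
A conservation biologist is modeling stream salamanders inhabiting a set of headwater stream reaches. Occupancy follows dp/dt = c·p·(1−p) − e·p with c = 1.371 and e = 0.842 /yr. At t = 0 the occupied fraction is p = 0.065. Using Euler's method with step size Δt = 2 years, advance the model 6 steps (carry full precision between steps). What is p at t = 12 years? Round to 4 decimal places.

Update rule: p ← p + [c·p·(1−p) − e·p]·Δt with Δt = 2.
step 1: Δp = +0.05719, p = 0.12219
step 2: Δp = +0.08834, p = 0.21052
step 3: Δp = +0.10121, p = 0.31173
step 4: Δp = +0.06336, p = 0.37508
step 5: Δp = +0.01107, p = 0.38616
step 6: Δp = -0.00032, p = 0.38583

0.3858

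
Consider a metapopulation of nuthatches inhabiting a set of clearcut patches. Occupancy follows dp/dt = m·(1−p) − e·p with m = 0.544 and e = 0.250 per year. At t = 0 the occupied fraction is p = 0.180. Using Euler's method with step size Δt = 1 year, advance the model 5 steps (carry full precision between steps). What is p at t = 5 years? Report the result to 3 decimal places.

0.685

Update rule: p ← p + [m·(1−p) − e·p]·Δt with Δt = 1.
  1  |  dp/dt·Δt = +0.401080  |  p_1 = 0.581080
  2  |  dp/dt·Δt = +0.082622  |  p_2 = 0.663702
  3  |  dp/dt·Δt = +0.017020  |  p_3 = 0.680723
  4  |  dp/dt·Δt = +0.003506  |  p_4 = 0.684229
  5  |  dp/dt·Δt = +0.000722  |  p_5 = 0.684951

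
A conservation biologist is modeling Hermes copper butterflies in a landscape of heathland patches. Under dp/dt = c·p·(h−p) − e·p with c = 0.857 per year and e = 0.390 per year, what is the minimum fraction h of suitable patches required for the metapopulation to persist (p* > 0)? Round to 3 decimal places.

0.455

p* = h − e/c is positive only when h > e/c.
h_min = e/c = 0.390/0.857 = 0.4551.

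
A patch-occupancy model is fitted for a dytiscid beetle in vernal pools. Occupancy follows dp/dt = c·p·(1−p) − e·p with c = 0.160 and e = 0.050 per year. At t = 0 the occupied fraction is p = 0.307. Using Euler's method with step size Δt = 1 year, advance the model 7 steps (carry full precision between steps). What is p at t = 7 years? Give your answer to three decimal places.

Update rule: p ← p + [c·p·(1−p) − e·p]·Δt with Δt = 1.
step 1: Δp = +0.01869, p = 0.32569
step 2: Δp = +0.01885, p = 0.34454
step 3: Δp = +0.01891, p = 0.36345
step 4: Δp = +0.01884, p = 0.38229
step 5: Δp = +0.01867, p = 0.40096
step 6: Δp = +0.01838, p = 0.41935
step 7: Δp = +0.01799, p = 0.43734

0.437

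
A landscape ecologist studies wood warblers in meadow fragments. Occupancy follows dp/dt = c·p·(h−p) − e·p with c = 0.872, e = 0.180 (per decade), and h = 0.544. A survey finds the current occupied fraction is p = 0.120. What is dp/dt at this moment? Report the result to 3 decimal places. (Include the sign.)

Colonization term: c·p·(h−p) = 0.872×0.120×0.4240 = 0.04437.
Extinction term: e·p = 0.02160.
dp/dt = 0.04437 − 0.02160 = 0.02277.

0.023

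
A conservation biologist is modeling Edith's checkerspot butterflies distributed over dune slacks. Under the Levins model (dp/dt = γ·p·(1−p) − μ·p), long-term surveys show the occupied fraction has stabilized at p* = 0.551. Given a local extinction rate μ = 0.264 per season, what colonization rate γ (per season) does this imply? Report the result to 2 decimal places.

0.59

At equilibrium γ(1−p*) = μ, so γ = μ/(1−p*).
γ = 0.264/(1 − 0.551) = 0.264/0.4490 = 0.5880.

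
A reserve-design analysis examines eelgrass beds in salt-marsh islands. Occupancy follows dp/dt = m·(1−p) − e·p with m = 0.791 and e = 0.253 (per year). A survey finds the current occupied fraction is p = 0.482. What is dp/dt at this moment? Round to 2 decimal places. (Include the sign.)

0.29

Colonization term: m·(1−p) = 0.791×0.5180 = 0.40974.
Extinction term: e·p = 0.12195.
dp/dt = 0.40974 − 0.12195 = 0.28779.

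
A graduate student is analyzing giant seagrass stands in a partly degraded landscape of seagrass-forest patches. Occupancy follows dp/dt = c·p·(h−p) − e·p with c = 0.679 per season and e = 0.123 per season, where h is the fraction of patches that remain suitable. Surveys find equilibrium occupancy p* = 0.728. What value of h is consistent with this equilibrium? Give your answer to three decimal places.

At equilibrium c(h−p*) = e, so h = p* + e/c.
h = 0.728 + 0.123/0.679 = 0.728 + 0.1811 = 0.9091.

0.909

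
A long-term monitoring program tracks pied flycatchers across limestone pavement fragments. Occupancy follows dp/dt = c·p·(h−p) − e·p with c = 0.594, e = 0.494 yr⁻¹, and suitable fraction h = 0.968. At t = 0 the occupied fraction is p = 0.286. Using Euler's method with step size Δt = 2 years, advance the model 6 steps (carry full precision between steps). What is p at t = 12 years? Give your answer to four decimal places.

0.1625

Update rule: p ← p + [c·p·(h−p) − e·p]·Δt with Δt = 2.
  1  |  dp/dt·Δt = -0.050846  |  p_1 = 0.235154
  2  |  dp/dt·Δt = -0.027602  |  p_2 = 0.207552
  3  |  dp/dt·Δt = -0.017556  |  p_3 = 0.189995
  4  |  dp/dt·Δt = -0.012109  |  p_4 = 0.177887
  5  |  dp/dt·Δt = -0.008778  |  p_5 = 0.169109
  6  |  dp/dt·Δt = -0.006581  |  p_6 = 0.162528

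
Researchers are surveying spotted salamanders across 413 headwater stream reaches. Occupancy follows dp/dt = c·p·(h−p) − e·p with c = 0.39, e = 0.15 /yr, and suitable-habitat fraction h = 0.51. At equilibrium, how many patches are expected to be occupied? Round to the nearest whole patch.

52

p* = h − e/c = 0.51 − 0.3846 = 0.1254.
Expected occupied patches = N × p* = 413 × 0.1254 = 51.78 ≈ 52.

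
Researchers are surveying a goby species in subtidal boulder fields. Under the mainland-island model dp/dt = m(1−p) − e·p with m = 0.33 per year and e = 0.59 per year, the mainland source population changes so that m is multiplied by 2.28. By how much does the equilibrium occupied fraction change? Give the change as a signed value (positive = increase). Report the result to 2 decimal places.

Before: p* = 0.33/(0.33+0.59) = 0.3587.
After: m = 0.7524, e = 0.59; p* = 0.7524/1.3424 = 0.5605.
Δp* = 0.5605 − 0.3587 = +0.2018.

0.20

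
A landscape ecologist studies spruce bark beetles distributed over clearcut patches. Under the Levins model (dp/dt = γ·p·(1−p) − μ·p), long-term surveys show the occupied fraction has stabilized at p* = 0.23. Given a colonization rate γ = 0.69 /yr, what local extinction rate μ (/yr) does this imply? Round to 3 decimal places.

0.531

At equilibrium γ(1−p*) = μ.
μ = 0.69 × (1 − 0.23) = 0.69 × 0.7700 = 0.5313.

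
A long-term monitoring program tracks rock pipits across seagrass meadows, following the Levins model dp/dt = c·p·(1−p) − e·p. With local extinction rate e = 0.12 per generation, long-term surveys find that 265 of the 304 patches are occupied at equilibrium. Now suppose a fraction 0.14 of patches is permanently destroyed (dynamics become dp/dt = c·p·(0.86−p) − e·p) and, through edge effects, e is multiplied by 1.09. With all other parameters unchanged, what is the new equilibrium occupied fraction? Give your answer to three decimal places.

0.720

Observed p* = 265/304 = 0.87171.
Balance c(1−p*) = e gives c = e/(1 − 0.87171) = 0.12/0.12829 = 0.93538.
New p* = 0.86 − e/c = 0.86 − 0.13080/0.93538 = 0.72016.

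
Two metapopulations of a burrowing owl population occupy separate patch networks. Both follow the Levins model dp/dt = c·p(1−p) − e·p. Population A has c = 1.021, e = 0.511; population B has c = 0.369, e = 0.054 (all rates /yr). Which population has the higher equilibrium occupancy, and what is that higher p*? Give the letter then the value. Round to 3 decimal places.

B, 0.854

A: p*_A = 1 − 0.511/1.021 = 0.4995.
B: p*_B = 1 − 0.054/0.369 = 0.8537.
B is higher at 0.8537.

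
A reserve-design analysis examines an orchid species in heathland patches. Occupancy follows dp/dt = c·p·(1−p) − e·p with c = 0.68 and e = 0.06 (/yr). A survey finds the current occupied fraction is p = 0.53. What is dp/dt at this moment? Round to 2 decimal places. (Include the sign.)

0.14

Colonization term: c·p·(1−p) = 0.68×0.53×0.4700 = 0.16939.
Extinction term: e·p = 0.03180.
dp/dt = 0.16939 − 0.03180 = 0.13759.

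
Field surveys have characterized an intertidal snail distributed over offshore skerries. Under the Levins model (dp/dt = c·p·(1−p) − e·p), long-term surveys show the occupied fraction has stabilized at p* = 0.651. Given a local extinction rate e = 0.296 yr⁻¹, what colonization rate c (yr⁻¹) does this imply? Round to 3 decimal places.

At equilibrium c(1−p*) = e, so c = e/(1−p*).
c = 0.296/(1 − 0.651) = 0.296/0.3490 = 0.8481.

0.848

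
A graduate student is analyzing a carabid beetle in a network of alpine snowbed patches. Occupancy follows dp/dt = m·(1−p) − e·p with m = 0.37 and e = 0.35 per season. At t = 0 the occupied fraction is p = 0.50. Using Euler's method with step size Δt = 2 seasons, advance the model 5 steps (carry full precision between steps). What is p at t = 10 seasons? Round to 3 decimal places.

Update rule: p ← p + [m·(1−p) − e·p]·Δt with Δt = 2.
  1  |  dp/dt·Δt = +0.020000  |  p_1 = 0.520000
  2  |  dp/dt·Δt = -0.008800  |  p_2 = 0.511200
  3  |  dp/dt·Δt = +0.003872  |  p_3 = 0.515072
  4  |  dp/dt·Δt = -0.001704  |  p_4 = 0.513368
  5  |  dp/dt·Δt = +0.000750  |  p_5 = 0.514118

0.514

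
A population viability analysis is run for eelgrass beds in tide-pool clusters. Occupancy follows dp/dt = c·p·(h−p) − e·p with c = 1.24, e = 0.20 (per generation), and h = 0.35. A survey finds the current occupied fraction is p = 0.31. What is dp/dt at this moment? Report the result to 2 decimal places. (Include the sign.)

-0.05

Colonization term: c·p·(h−p) = 1.24×0.31×0.0400 = 0.01538.
Extinction term: e·p = 0.06200.
dp/dt = 0.01538 − 0.06200 = -0.04662.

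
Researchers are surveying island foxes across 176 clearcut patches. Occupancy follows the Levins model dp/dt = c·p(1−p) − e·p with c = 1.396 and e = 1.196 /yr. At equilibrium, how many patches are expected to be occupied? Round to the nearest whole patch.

p* = 1 − e/c = 1 − 1.196/1.396 = 0.1433.
Expected occupied patches = N × p* = 176 × 0.1433 = 25.21 ≈ 25.

25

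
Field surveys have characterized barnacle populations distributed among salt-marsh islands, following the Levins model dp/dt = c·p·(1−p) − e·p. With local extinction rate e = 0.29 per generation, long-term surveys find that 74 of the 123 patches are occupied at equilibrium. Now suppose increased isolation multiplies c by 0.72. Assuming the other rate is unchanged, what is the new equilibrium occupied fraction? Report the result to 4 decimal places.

0.4467

Observed p* = 74/123 = 0.60163.
Balance c(1−p*) = e gives c = e/(1 − 0.60163) = 0.29/0.39837 = 0.72797.
New p* = 1 − e/c = 1 − 0.29000/0.52414 = 0.44671.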